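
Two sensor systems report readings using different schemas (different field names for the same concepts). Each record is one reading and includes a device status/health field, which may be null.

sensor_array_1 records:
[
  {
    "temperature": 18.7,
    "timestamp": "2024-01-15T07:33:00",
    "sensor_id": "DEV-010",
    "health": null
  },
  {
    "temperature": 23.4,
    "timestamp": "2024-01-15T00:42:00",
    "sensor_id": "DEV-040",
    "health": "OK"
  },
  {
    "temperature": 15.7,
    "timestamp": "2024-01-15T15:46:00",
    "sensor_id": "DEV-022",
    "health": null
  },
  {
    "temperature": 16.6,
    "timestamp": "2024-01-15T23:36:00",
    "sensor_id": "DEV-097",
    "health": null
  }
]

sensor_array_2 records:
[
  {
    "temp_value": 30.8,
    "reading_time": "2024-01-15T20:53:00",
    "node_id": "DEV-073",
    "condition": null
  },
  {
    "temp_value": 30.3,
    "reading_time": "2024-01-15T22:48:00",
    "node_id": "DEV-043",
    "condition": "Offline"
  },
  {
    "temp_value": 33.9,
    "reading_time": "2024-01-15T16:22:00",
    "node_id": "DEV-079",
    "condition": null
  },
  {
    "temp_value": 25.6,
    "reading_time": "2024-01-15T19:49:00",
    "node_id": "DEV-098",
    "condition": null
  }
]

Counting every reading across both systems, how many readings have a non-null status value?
2

Schema mapping: "health" (sensor_array_1) = "condition" (sensor_array_2) = status

Non-null in sensor_array_1: 1
Non-null in sensor_array_2: 1

Total non-null: 1 + 1 = 2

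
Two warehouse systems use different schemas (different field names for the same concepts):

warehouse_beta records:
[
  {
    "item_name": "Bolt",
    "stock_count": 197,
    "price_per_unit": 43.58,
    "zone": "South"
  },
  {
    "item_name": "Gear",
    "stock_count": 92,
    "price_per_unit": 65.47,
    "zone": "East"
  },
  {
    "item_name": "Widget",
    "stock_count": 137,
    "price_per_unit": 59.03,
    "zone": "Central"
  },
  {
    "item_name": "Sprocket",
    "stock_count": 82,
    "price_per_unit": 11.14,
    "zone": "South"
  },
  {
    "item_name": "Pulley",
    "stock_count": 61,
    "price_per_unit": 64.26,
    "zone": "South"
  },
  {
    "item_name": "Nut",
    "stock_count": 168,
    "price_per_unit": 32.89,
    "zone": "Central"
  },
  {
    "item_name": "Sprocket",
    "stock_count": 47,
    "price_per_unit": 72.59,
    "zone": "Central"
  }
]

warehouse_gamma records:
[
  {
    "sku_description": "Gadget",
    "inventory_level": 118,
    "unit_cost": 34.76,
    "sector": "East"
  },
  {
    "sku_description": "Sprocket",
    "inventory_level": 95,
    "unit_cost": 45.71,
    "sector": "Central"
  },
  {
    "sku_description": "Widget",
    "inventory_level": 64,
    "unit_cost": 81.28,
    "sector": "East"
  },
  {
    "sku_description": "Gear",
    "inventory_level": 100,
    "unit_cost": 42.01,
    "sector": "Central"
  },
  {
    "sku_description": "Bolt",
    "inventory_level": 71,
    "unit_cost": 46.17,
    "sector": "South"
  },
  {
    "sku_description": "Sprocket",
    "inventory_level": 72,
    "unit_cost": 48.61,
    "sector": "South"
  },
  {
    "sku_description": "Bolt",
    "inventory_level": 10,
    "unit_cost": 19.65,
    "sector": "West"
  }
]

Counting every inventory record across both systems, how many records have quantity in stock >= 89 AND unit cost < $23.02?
0

Schema mappings:
- "stock_count" (warehouse_beta) = "inventory_level" (warehouse_gamma) = quantity
- "price_per_unit" (warehouse_beta) = "unit_cost" (warehouse_gamma) = unit cost

Records meeting both conditions in warehouse_beta: 0
Records meeting both conditions in warehouse_gamma: 0

Total: 0 + 0 = 0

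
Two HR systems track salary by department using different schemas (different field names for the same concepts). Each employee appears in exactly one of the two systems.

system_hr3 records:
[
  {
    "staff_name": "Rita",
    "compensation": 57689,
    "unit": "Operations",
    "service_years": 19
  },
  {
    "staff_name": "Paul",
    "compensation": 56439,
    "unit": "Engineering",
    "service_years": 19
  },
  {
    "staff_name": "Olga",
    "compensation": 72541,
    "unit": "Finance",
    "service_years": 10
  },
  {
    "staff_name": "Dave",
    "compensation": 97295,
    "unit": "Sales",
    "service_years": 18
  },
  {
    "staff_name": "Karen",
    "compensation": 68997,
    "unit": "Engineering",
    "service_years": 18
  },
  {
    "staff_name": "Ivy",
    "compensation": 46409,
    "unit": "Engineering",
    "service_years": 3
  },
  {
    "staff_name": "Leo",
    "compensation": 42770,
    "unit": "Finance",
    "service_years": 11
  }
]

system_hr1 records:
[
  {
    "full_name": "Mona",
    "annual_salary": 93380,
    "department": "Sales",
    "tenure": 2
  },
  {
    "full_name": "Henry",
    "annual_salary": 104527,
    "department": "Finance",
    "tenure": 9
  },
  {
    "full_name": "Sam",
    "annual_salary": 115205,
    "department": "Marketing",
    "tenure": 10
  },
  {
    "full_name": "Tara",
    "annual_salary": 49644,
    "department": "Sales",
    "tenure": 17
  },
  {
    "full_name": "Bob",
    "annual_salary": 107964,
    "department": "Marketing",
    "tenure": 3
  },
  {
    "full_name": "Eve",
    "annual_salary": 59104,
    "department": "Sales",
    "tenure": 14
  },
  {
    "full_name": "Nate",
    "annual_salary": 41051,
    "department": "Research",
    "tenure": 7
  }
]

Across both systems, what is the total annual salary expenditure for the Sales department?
299423

Schema mappings:
- "unit" (system_hr3) = "department" (system_hr1) = department
- "compensation" (system_hr3) = "annual_salary" (system_hr1) = salary

Sales salaries from system_hr3: 97295
Sales salaries from system_hr1: 202128

Total: 97295 + 202128 = 299423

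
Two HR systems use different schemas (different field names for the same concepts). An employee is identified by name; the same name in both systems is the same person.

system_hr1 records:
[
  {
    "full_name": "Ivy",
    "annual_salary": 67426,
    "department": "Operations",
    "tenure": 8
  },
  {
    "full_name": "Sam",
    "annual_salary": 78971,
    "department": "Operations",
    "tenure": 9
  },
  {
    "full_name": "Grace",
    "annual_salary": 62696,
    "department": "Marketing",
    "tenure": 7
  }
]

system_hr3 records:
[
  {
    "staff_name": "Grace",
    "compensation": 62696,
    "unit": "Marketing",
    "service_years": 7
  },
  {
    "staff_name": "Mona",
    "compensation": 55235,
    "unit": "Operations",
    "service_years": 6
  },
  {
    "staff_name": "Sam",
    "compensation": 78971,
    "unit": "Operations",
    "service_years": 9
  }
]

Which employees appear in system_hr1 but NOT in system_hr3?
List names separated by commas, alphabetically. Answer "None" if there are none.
Ivy

Schema mapping: "full_name" (system_hr1) = "staff_name" (system_hr3) = employee name

Names in system_hr1: ['Grace', 'Ivy', 'Sam']
Names in system_hr3: ['Grace', 'Mona', 'Sam']

In system_hr1 but not system_hr3: ['Ivy']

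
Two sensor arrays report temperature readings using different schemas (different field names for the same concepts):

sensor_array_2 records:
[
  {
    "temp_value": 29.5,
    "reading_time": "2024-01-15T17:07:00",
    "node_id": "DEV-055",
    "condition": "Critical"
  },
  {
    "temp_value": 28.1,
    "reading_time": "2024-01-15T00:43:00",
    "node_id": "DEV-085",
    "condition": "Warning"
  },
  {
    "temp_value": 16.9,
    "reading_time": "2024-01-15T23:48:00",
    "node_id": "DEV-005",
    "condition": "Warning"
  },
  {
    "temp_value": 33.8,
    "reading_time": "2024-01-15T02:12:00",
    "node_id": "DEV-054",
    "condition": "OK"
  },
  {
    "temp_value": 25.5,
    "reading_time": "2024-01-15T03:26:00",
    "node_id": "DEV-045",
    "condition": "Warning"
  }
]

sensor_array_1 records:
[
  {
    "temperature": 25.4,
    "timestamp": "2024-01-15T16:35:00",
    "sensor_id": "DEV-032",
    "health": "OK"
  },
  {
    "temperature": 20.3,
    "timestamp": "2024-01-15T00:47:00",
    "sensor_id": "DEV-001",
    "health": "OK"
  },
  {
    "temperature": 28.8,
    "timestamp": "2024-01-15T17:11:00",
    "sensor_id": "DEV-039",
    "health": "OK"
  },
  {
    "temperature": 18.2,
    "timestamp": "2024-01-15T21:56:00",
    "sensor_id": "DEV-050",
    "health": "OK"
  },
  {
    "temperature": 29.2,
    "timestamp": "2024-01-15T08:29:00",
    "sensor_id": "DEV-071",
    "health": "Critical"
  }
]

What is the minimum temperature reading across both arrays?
16.9

Schema mapping: "temp_value" (sensor_array_2) = "temperature" (sensor_array_1) = temperature reading

Minimum in sensor_array_2: 16.9
Minimum in sensor_array_1: 18.2

Overall minimum: min(16.9, 18.2) = 16.9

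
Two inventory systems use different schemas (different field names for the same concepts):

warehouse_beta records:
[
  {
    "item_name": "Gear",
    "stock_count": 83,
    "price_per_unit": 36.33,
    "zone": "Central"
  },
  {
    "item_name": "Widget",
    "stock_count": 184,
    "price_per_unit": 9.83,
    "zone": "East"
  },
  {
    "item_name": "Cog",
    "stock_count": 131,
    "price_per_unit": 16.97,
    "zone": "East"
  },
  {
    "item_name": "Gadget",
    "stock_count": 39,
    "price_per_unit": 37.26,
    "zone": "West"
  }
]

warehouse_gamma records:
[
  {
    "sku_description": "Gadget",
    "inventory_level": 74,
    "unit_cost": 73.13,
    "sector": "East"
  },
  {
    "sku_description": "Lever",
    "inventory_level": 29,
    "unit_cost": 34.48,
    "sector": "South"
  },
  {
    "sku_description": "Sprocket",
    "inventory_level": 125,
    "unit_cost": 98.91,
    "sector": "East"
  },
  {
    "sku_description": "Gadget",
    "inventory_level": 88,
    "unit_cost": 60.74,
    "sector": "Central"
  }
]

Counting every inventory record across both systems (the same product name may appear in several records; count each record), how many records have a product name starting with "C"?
1

Schema mapping: "item_name" (warehouse_beta) = "sku_description" (warehouse_gamma) = product name

Records with product name starting with "C" in warehouse_beta: 1
Records with product name starting with "C" in warehouse_gamma: 0

Total: 1 + 0 = 1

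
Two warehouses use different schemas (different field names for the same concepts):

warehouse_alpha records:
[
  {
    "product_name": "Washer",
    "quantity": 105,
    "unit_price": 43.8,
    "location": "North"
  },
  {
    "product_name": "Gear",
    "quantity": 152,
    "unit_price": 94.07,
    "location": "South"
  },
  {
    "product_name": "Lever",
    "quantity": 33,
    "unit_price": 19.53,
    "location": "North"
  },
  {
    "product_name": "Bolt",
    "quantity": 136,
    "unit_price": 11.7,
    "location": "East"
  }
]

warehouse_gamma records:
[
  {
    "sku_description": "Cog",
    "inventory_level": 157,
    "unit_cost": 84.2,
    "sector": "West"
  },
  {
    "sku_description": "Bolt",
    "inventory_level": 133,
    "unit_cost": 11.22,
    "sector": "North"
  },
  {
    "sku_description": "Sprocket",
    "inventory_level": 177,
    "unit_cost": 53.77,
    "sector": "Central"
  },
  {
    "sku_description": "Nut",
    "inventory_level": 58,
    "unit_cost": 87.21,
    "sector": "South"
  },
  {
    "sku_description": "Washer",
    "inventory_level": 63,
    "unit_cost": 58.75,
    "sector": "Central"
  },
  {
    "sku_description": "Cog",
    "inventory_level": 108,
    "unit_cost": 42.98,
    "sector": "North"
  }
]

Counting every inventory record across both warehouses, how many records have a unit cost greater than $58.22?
4

Schema mapping: "unit_price" (warehouse_alpha) = "unit_cost" (warehouse_gamma) = unit cost

Records > $58.22 in warehouse_alpha: 1
Records > $58.22 in warehouse_gamma: 3

Total count: 1 + 3 = 4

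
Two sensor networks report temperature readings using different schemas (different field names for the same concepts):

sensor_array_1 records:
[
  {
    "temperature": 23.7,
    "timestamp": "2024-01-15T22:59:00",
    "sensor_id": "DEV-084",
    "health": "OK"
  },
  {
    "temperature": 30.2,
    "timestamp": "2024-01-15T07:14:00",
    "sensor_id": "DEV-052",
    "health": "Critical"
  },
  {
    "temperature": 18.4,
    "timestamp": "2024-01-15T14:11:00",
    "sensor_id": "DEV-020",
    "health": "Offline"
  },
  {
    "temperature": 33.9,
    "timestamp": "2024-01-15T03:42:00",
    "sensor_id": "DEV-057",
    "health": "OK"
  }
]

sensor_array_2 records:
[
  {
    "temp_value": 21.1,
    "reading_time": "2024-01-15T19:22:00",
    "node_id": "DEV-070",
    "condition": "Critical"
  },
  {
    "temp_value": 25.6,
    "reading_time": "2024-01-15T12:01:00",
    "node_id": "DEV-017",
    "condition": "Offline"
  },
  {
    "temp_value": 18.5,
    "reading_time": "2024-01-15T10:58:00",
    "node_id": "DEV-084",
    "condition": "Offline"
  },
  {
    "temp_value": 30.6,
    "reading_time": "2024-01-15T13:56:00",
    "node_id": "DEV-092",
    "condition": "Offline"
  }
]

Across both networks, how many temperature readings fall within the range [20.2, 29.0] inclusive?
3

Schema mapping: "temperature" (sensor_array_1) = "temp_value" (sensor_array_2) = temperature

Readings in [20.2, 29.0] from sensor_array_1: 1
Readings in [20.2, 29.0] from sensor_array_2: 2

Total count: 1 + 2 = 3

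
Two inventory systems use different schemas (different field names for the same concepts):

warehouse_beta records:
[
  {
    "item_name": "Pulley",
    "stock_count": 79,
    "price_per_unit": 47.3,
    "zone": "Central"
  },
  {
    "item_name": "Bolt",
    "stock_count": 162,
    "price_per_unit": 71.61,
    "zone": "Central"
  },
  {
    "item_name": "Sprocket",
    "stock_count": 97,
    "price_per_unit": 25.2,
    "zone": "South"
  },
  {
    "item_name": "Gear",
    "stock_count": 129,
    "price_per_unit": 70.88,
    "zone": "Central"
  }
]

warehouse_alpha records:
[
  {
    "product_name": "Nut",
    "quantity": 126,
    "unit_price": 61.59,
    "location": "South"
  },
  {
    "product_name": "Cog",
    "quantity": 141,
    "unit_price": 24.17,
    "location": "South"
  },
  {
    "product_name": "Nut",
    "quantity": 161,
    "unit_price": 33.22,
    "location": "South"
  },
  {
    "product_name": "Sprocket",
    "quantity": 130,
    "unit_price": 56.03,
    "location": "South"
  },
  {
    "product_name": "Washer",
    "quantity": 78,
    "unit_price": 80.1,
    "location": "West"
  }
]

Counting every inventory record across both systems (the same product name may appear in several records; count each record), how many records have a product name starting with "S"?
2

Schema mapping: "item_name" (warehouse_beta) = "product_name" (warehouse_alpha) = product name

Records with product name starting with "S" in warehouse_beta: 1
Records with product name starting with "S" in warehouse_alpha: 1

Total: 1 + 1 = 2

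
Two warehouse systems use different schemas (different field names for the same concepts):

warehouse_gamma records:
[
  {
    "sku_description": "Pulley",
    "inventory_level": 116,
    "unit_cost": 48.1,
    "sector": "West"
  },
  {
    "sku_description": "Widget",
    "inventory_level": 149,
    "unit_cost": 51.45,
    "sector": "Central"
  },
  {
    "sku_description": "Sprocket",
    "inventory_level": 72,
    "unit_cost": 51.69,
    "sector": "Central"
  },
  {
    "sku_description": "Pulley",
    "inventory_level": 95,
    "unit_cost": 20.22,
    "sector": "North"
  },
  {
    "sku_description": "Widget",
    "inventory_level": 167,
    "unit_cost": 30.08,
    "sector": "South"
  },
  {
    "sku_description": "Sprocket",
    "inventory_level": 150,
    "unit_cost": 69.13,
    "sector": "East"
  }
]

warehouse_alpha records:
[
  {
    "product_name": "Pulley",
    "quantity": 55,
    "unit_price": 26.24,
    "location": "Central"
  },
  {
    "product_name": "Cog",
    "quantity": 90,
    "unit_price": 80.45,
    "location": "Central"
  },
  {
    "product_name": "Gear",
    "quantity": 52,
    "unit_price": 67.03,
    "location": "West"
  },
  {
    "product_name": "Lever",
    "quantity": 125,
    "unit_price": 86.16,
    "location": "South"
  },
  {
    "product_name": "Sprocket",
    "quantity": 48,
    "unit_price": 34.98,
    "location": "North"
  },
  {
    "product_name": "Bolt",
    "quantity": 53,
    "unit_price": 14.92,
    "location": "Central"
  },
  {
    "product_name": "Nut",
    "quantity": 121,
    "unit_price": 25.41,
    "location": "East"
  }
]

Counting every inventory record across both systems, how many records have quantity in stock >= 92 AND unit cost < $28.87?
2

Schema mappings:
- "inventory_level" (warehouse_gamma) = "quantity" (warehouse_alpha) = quantity
- "unit_cost" (warehouse_gamma) = "unit_price" (warehouse_alpha) = unit cost

Records meeting both conditions in warehouse_gamma: 1
Records meeting both conditions in warehouse_alpha: 1

Total: 1 + 1 = 2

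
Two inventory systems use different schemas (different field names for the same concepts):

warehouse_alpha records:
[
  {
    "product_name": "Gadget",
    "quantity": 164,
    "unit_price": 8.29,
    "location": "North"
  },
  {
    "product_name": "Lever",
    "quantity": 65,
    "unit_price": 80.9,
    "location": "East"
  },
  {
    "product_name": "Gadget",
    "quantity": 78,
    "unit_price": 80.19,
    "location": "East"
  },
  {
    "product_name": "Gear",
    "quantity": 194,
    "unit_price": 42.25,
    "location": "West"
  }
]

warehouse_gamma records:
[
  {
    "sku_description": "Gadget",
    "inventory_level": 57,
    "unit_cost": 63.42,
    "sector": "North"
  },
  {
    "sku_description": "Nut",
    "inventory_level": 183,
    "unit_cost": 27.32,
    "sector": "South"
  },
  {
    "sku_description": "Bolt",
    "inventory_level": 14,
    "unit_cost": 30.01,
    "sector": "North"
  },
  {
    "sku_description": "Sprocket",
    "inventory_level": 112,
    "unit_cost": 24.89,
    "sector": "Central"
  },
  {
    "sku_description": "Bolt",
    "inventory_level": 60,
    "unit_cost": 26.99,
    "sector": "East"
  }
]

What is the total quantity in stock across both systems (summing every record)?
927

To reconcile these schemas, identify the field holding the quantity in stock in each system:
1. In warehouse_alpha it is "quantity"
2. In warehouse_gamma it is "inventory_level"

From warehouse_alpha: 164 + 65 + 78 + 194 = 501
From warehouse_gamma: 57 + 183 + 14 + 112 + 60 = 426

Total: 501 + 426 = 927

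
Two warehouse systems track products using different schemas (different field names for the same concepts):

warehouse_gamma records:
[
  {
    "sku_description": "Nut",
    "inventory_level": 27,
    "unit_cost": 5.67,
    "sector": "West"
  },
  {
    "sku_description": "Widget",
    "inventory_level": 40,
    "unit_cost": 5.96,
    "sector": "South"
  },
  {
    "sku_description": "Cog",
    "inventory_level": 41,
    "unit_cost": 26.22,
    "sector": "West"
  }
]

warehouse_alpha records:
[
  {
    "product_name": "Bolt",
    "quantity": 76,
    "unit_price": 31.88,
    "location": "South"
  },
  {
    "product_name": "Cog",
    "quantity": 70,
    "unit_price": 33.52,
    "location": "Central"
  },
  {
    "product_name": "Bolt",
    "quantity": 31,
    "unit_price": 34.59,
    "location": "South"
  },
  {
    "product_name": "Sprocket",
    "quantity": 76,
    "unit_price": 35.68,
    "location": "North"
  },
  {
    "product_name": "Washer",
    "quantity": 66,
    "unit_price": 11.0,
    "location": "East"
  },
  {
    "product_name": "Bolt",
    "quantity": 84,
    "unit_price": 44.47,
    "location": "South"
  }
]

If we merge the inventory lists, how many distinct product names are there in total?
6

Schema mapping: "sku_description" (warehouse_gamma) = "product_name" (warehouse_alpha) = product name

Products in warehouse_gamma: ['Cog', 'Nut', 'Widget']
Products in warehouse_alpha: ['Bolt', 'Cog', 'Sprocket', 'Washer']

Union (unique products): ['Bolt', 'Cog', 'Nut', 'Sprocket', 'Washer', 'Widget']
Count: 6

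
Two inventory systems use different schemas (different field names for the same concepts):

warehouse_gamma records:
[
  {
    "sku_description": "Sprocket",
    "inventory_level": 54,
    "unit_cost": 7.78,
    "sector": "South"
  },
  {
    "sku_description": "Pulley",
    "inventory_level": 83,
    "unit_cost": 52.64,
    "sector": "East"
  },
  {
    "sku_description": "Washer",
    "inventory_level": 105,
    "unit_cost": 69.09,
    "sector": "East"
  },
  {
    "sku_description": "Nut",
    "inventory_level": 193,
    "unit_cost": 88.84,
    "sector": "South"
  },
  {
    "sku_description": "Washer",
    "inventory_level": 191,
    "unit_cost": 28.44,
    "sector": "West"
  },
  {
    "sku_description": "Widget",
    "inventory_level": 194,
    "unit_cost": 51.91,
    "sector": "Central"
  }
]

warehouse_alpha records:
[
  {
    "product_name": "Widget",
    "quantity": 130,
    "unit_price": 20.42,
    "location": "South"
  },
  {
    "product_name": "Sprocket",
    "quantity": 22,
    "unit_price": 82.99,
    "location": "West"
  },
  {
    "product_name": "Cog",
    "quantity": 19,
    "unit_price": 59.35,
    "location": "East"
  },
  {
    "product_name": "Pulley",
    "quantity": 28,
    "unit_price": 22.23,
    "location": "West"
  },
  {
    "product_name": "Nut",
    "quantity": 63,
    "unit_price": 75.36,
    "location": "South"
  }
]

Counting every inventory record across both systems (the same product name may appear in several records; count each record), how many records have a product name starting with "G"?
0

Schema mapping: "sku_description" (warehouse_gamma) = "product_name" (warehouse_alpha) = product name

Records with product name starting with "G" in warehouse_gamma: 0
Records with product name starting with "G" in warehouse_alpha: 0

Total: 0 + 0 = 0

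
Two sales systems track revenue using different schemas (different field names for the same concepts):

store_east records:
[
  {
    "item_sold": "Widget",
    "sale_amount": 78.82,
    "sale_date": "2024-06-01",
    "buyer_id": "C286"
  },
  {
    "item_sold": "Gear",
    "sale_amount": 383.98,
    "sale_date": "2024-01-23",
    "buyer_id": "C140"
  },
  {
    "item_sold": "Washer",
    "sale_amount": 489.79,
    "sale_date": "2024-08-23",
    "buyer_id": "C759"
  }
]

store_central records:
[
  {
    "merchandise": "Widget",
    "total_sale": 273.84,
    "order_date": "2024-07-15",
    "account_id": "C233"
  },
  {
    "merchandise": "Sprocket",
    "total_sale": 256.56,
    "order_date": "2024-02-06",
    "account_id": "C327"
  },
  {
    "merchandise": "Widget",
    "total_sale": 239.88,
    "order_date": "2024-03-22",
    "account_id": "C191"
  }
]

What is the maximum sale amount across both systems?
489.79

Reconcile: "sale_amount" (store_east) = "total_sale" (store_central) = sale amount

Maximum in store_east: 489.79
Maximum in store_central: 273.84

Overall maximum: max(489.79, 273.84) = 489.79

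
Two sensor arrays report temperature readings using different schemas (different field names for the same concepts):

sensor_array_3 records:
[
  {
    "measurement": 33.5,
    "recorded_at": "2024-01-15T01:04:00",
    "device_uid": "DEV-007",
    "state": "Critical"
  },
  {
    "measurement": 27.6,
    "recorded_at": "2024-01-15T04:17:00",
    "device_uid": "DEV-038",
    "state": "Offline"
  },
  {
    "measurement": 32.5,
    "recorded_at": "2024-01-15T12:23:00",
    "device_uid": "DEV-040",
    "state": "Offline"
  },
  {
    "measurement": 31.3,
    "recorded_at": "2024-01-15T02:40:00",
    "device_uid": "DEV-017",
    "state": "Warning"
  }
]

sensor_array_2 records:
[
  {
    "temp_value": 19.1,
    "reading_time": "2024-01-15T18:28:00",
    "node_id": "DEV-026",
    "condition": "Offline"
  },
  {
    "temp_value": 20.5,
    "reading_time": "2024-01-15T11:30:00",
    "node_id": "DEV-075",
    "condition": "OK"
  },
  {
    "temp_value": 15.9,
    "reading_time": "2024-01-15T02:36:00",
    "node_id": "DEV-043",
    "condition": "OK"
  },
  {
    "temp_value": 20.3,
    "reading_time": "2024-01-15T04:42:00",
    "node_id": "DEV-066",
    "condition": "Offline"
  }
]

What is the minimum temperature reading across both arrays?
15.9

Schema mapping: "measurement" (sensor_array_3) = "temp_value" (sensor_array_2) = temperature reading

Minimum in sensor_array_3: 27.6
Minimum in sensor_array_2: 15.9

Overall minimum: min(27.6, 15.9) = 15.9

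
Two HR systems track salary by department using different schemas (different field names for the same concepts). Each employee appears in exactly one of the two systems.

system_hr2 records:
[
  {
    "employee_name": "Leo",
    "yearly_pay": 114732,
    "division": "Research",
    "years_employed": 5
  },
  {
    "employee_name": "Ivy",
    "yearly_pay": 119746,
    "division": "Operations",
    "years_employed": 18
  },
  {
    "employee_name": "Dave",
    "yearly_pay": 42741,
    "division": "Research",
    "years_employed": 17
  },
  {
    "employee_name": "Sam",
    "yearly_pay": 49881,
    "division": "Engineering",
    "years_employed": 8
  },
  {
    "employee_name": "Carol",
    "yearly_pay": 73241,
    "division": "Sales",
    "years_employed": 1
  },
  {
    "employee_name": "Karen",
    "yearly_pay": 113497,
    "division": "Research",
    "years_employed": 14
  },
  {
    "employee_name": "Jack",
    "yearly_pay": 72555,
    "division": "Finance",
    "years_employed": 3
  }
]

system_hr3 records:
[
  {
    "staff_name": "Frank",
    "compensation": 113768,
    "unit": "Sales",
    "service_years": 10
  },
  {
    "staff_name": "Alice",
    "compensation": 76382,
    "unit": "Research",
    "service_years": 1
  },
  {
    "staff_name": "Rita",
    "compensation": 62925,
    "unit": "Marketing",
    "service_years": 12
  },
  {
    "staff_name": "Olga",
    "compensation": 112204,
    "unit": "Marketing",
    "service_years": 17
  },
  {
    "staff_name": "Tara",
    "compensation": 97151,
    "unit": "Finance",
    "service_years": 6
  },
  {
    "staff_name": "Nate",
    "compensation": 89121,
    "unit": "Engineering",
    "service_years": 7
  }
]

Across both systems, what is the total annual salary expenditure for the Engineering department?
139002

Schema mappings:
- "division" (system_hr2) = "unit" (system_hr3) = department
- "yearly_pay" (system_hr2) = "compensation" (system_hr3) = salary

Engineering salaries from system_hr2: 49881
Engineering salaries from system_hr3: 89121

Total: 49881 + 89121 = 139002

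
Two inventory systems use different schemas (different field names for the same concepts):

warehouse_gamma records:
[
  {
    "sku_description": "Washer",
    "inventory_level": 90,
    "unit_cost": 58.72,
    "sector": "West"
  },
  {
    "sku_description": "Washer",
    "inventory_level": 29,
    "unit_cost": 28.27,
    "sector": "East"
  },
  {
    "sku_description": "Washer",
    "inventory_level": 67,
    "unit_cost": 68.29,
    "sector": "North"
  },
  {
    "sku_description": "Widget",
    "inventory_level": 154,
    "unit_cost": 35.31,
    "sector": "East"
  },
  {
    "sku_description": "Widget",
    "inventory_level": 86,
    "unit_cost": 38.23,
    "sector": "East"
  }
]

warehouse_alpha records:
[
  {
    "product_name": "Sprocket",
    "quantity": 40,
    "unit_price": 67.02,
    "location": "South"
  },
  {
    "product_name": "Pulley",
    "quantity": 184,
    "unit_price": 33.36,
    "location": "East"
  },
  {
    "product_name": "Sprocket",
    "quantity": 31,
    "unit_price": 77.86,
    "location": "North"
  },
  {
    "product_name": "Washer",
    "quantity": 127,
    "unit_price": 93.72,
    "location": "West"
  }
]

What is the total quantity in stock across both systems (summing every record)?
808

To reconcile these schemas, identify the field holding the quantity in stock in each system:
1. In warehouse_gamma it is "inventory_level"
2. In warehouse_alpha it is "quantity"

From warehouse_gamma: 90 + 29 + 67 + 154 + 86 = 426
From warehouse_alpha: 40 + 184 + 31 + 127 = 382

Total: 426 + 382 = 808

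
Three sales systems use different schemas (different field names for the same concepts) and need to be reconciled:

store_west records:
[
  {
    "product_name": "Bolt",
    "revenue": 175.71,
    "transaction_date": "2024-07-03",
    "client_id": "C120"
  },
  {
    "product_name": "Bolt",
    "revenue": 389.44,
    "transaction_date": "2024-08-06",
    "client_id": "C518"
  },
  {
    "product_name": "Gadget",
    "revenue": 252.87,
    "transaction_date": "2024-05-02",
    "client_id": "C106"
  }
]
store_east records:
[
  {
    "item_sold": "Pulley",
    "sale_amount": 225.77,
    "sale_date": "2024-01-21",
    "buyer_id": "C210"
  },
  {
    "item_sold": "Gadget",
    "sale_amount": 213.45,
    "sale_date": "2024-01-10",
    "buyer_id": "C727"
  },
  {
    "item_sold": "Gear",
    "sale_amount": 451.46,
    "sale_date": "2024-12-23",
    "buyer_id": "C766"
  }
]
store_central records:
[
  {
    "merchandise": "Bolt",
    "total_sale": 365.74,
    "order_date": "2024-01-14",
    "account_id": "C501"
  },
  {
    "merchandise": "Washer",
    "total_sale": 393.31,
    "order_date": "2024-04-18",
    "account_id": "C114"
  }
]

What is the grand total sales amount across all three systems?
2467.75

Schema reconciliation - all amount fields map to sale amount:

store_west (revenue): 818.02
store_east (sale_amount): 890.68
store_central (total_sale): 759.05

Grand total: 2467.75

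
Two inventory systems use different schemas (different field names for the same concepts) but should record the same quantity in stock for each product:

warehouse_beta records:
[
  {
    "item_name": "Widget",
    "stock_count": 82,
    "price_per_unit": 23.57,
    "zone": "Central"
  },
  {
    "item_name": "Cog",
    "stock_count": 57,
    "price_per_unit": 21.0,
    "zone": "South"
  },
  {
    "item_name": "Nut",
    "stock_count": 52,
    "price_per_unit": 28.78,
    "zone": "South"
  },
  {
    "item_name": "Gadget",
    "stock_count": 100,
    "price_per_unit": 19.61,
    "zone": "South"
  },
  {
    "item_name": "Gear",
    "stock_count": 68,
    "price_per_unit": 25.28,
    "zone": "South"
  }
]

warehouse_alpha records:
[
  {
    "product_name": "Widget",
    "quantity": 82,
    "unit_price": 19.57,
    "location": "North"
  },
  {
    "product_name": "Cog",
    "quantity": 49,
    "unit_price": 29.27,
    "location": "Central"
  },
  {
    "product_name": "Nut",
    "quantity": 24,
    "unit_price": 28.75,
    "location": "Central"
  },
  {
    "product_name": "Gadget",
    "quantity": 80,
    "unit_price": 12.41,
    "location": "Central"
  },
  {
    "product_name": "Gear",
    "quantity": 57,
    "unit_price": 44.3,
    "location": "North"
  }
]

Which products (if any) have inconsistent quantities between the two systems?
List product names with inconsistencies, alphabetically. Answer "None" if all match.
Cog, Gadget, Gear, Nut

Schema mappings:
- "item_name" (warehouse_beta) = "product_name" (warehouse_alpha) = product name
- "stock_count" (warehouse_beta) = "quantity" (warehouse_alpha) = quantity

Comparison:
  Widget: 82 vs 82 - MATCH
  Cog: 57 vs 49 - MISMATCH
  Nut: 52 vs 24 - MISMATCH
  Gadget: 100 vs 80 - MISMATCH
  Gear: 68 vs 57 - MISMATCH

Products with inconsistencies: Cog, Gadget, Gear, Nut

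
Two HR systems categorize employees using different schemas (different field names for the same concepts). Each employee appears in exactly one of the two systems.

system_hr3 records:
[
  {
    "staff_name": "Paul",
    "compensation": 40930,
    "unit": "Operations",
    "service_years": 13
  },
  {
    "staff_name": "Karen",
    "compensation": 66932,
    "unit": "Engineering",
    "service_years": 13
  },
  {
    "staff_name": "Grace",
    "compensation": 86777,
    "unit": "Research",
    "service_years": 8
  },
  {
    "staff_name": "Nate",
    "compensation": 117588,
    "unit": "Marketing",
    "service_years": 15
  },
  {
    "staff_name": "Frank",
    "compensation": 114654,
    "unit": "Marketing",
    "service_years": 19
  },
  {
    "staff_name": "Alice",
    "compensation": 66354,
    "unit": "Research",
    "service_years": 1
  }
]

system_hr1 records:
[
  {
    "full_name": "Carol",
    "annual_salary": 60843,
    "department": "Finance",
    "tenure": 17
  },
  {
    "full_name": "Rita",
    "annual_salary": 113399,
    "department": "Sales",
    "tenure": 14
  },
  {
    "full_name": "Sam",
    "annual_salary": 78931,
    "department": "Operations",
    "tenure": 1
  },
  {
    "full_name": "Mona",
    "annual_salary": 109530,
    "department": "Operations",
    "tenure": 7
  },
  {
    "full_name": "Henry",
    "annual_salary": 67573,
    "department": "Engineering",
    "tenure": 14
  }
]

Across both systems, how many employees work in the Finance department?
1

Schema mapping: "unit" (system_hr3) = "department" (system_hr1) = department

Finance employees in system_hr3: 0
Finance employees in system_hr1: 1

Total in Finance: 0 + 1 = 1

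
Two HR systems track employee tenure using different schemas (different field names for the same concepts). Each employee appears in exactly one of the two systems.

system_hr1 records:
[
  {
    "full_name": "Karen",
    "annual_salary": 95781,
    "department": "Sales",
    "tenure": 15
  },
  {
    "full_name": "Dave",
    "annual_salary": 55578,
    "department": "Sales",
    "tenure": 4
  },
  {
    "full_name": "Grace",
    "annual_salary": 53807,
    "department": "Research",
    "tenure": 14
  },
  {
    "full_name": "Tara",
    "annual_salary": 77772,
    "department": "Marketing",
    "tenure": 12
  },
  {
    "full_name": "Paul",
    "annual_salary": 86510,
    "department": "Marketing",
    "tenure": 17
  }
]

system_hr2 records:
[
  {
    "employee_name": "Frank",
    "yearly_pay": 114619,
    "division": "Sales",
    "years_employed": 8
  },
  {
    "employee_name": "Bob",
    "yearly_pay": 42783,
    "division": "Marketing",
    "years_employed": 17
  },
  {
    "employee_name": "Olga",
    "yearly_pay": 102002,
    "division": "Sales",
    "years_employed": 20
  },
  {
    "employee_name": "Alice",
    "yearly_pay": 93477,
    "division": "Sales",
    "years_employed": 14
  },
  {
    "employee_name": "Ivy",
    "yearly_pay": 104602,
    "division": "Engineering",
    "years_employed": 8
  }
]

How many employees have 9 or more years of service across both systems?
7

Reconcile schemas: "tenure" (system_hr1) = "years_employed" (system_hr2) = years of service

From system_hr1: 4 employees with >= 9 years
From system_hr2: 3 employees with >= 9 years

Total: 4 + 3 = 7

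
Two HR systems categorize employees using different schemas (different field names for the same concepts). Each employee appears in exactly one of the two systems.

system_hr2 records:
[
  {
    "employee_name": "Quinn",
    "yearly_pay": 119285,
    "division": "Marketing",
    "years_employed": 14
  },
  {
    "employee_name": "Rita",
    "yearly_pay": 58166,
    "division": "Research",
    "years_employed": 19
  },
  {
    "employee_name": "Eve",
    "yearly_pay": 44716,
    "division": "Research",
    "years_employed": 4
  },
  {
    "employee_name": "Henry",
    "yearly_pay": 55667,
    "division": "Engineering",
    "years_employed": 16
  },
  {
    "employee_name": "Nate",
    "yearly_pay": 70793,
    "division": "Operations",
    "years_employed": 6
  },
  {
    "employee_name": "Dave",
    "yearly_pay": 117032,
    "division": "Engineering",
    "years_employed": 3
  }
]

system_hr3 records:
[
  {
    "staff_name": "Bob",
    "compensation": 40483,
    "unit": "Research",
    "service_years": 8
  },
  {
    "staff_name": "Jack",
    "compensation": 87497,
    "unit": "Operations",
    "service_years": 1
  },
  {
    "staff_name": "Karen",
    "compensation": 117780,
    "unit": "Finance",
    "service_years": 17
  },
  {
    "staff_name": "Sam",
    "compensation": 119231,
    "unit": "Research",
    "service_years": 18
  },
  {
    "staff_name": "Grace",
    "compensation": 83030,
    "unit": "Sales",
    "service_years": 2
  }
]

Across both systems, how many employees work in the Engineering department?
2

Schema mapping: "division" (system_hr2) = "unit" (system_hr3) = department

Engineering employees in system_hr2: 2
Engineering employees in system_hr3: 0

Total in Engineering: 2 + 0 = 2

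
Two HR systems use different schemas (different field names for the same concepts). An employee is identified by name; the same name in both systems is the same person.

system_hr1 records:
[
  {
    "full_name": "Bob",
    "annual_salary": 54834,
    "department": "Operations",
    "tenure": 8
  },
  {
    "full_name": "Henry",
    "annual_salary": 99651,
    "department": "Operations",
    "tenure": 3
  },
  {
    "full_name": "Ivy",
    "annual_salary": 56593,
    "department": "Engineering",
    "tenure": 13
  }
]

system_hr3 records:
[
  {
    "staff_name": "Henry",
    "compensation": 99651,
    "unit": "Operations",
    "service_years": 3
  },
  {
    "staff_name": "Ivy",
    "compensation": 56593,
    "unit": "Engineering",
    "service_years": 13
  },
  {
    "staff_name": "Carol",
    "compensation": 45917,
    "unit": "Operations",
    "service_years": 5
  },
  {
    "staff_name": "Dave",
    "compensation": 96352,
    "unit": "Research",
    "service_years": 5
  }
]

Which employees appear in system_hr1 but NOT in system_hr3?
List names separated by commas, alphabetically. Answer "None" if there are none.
Bob

Schema mapping: "full_name" (system_hr1) = "staff_name" (system_hr3) = employee name

Names in system_hr1: ['Bob', 'Henry', 'Ivy']
Names in system_hr3: ['Carol', 'Dave', 'Henry', 'Ivy']

In system_hr1 but not system_hr3: ['Bob']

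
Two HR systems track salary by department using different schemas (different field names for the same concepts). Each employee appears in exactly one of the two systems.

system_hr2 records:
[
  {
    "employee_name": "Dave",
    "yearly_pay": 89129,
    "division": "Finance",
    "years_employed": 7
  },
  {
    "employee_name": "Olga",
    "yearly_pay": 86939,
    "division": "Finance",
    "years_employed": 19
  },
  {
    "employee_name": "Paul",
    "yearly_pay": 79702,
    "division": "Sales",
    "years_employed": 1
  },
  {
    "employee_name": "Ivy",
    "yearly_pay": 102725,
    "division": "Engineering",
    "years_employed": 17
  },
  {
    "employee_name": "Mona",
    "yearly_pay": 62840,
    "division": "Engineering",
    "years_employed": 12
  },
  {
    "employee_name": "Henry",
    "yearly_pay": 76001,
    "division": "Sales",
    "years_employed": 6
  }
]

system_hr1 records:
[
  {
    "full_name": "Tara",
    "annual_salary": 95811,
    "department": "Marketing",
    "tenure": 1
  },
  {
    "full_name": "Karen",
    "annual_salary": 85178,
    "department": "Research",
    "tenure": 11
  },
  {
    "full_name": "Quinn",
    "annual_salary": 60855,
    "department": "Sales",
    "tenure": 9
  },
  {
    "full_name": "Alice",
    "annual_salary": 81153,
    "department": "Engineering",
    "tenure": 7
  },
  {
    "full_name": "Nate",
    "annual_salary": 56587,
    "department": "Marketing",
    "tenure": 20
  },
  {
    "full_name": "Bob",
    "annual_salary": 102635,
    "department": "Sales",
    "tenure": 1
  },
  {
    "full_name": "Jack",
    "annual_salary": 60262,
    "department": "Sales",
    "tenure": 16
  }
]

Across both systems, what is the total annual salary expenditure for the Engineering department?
246718

Schema mappings:
- "division" (system_hr2) = "department" (system_hr1) = department
- "yearly_pay" (system_hr2) = "annual_salary" (system_hr1) = salary

Engineering salaries from system_hr2: 165565
Engineering salaries from system_hr1: 81153

Total: 165565 + 81153 = 246718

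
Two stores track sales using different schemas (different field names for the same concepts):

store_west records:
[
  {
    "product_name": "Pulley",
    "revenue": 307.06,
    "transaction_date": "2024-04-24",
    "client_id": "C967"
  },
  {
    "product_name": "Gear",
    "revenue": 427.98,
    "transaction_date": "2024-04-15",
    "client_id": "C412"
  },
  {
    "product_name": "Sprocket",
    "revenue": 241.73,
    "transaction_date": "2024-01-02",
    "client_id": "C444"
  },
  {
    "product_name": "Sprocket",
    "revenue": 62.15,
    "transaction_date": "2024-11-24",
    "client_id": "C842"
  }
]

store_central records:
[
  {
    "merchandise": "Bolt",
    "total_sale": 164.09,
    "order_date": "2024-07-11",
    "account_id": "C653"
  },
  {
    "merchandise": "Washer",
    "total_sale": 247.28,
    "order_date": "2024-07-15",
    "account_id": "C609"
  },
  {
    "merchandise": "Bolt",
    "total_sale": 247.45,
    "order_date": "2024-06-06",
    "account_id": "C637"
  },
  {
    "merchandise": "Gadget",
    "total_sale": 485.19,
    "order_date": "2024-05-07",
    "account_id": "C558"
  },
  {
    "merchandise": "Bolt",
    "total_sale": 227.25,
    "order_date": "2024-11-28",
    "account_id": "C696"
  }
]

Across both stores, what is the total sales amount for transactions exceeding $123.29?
2348.03

Schema mapping: "revenue" (store_west) = "total_sale" (store_central) = sale amount

Sum of sales > $123.29 in store_west: 976.77
Sum of sales > $123.29 in store_central: 1371.26

Total: 976.77 + 1371.26 = 2348.03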